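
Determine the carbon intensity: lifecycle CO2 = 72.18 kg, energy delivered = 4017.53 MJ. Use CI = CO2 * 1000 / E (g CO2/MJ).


CI = CO2 * 1000 / E
= 72.18 * 1000 / 4017.53
= 17.9663 g CO2/MJ

17.9663 g CO2/MJ


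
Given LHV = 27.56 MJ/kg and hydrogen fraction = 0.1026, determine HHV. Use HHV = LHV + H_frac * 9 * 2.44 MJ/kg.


HHV = LHV + H_frac * 9 * 2.44
= 27.56 + 0.1026 * 9 * 2.44
= 29.8131 MJ/kg

29.8131 MJ/kg


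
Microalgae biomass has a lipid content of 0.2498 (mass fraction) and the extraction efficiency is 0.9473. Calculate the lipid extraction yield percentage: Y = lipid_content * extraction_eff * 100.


Y = lipid_content * extraction_eff * 100
= 0.2498 * 0.9473 * 100
= 23.6636%

23.6636%


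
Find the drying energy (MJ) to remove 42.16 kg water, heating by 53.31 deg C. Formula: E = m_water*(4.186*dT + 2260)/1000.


E = m_water * (4.186 * dT + 2260) / 1000
= 42.16 * (4.186 * 53.31 + 2260) / 1000
= 104.6898 MJ

104.6898 MJ


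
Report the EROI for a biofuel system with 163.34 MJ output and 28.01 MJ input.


EROI = E_out / E_in
= 163.34 / 28.01
= 5.8315

5.8315


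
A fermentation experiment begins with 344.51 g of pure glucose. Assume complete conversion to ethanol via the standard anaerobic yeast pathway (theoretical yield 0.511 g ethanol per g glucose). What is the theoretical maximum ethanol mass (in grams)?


Theoretical ethanol yield: m_EtOH = 0.511 * m_glucose
m_EtOH = 0.511 * 344.51 = 176.0446 g

176.0446 g


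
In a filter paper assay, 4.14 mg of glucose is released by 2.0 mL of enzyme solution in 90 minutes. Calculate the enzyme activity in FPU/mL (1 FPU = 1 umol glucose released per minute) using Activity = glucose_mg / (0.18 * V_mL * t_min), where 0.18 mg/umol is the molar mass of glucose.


Activity = glucose_mg / (0.18 mg/umol * V_mL * t_min)
= 4.14 / (0.18 * 2.0 * 90)
= 0.1278 FPU/mL

0.1278 FPU/mL


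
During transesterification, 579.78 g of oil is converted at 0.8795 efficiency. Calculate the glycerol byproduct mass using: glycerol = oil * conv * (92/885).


glycerol = oil * conv * (92/885)
= 579.78 * 0.8795 * 92 / 885
= 53.0083 g

53.0083 g


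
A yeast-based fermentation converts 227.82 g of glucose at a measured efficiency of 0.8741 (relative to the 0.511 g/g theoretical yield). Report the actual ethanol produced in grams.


Actual ethanol: m = 0.511 * 227.82 * 0.8741
m = 101.7592 g

101.7592 g


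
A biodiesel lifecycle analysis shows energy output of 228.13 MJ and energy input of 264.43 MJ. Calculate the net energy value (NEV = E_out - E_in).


NEV = E_out - E_in
= 228.13 - 264.43
= -36.3000 MJ

-36.3000 MJ


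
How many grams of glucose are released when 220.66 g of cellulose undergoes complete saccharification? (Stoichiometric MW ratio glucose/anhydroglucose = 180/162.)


glucose = cellulose * 180/162
= 220.66 * 180/162
= 245.1778 g

245.1778 g


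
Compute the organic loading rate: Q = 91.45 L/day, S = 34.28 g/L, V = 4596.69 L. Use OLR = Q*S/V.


OLR = Q * S / V
= 91.45 * 34.28 / 4596.69
= 0.6820 g/L/day

0.6820 g/L/day


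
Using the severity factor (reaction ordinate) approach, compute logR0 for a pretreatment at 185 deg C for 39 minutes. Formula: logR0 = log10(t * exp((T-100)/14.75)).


logR0 = log10(t * exp((T - 100) / 14.75))
= log10(39 * exp((185 - 100) / 14.75))
= 4.0938

4.0938


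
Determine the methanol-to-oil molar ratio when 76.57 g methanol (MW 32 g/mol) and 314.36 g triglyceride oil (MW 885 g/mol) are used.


Molar ratio = n_MeOH / n_oil = (MeOH/32) / (oil/885) = (MeOH * 885) / (32 * oil)
= (76.57 * 885) / (32 * 314.36)
= 6.7364

6.7364


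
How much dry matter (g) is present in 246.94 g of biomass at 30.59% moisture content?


Wd = Ww * (1 - MC/100)
= 246.94 * (1 - 30.59/100)
= 171.4011 g

171.4011 g


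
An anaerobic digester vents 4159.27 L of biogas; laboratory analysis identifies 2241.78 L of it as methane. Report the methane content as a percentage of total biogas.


CH4% = V_CH4 / V_total * 100
= 2241.78 / 4159.27 * 100
= 53.8984%

53.8984%


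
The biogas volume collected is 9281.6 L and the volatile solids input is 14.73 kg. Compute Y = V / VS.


Y = V / VS
= 9281.6 / 14.73
= 630.1154 L/kg VS

630.1154 L/kg VS


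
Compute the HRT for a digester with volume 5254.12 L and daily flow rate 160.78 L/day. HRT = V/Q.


HRT = V / Q
= 5254.12 / 160.78
= 32.6789 days

32.6789 days


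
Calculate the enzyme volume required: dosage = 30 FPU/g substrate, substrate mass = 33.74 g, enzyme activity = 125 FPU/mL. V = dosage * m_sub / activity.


V = dosage * m_sub / activity
V = 30 * 33.74 / 125
V = 8.0976 mL

8.0976 mL


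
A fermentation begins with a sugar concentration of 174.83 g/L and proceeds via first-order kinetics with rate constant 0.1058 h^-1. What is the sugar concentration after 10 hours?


S = S0 * exp(-k * t)
S = 174.83 * exp(-0.1058 * 10)
S = 60.6921 g/L

60.6921 g/L


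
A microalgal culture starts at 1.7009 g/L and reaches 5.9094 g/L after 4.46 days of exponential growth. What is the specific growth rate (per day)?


mu = ln(X2/X1) / dt
= ln(5.9094/1.7009) / 4.46
= 0.2792 per day

0.2792 per day


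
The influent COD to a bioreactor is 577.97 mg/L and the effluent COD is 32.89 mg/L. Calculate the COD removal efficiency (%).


eta = (COD_in - COD_out) / COD_in * 100
= (577.97 - 32.89) / 577.97 * 100
= 94.3094%

94.3094%


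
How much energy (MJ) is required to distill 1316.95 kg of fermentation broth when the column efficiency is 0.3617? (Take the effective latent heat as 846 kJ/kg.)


E = m * 846 / (eta * 1000)
= 1316.95 * 846 / (0.3617 * 1000)
= 3080.2867 MJ

3080.2867 MJ


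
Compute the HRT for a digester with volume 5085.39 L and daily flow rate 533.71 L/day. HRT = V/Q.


HRT = V / Q
= 5085.39 / 533.71
= 9.5284 days

9.5284 days


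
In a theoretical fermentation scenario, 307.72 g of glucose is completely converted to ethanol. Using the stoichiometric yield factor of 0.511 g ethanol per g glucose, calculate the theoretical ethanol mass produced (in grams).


Theoretical ethanol yield: m_EtOH = 0.511 * m_glucose
m_EtOH = 0.511 * 307.72 = 157.2449 g

157.2449 g


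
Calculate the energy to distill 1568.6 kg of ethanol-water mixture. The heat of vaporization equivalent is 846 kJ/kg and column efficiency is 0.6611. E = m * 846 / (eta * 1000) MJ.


E = m * 846 / (eta * 1000)
= 1568.6 * 846 / (0.6611 * 1000)
= 2007.3145 MJ

2007.3145 MJ


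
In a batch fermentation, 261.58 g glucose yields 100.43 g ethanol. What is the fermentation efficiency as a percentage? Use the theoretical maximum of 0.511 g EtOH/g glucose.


Fermentation efficiency = (actual / (0.511 * glucose)) * 100
= (100.43 / (0.511 * 261.58)) * 100
= 75.1343%

75.1343%


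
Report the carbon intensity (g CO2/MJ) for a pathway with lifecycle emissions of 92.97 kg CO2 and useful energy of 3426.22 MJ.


CI = CO2 * 1000 / E
= 92.97 * 1000 / 3426.22
= 27.1349 g CO2/MJ

27.1349 g CO2/MJ


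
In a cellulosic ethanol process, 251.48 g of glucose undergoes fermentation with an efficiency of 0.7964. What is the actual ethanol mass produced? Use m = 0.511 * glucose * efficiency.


Actual ethanol: m = 0.511 * 251.48 * 0.7964
m = 102.3424 g

102.3424 g


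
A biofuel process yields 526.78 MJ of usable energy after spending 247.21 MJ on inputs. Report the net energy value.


NEV = E_out - E_in
= 526.78 - 247.21
= 279.5700 MJ

279.5700 MJ


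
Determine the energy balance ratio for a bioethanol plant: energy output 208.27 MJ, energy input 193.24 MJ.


EROI = E_out / E_in
= 208.27 / 193.24
= 1.0778

1.0778


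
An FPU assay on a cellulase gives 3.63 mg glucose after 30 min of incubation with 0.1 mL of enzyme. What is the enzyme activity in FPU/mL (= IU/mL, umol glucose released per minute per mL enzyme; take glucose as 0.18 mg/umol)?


Activity = glucose_mg / (0.18 mg/umol * V_mL * t_min)
= 3.63 / (0.18 * 0.1 * 30)
= 6.7222 FPU/mL

6.7222 FPU/mL


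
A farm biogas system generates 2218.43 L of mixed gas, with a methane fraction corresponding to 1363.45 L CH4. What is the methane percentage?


CH4% = V_CH4 / V_total * 100
= 1363.45 / 2218.43 * 100
= 61.4601%

61.4601%


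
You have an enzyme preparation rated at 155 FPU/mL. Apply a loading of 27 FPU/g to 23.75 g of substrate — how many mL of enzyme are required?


V = dosage * m_sub / activity
V = 27 * 23.75 / 155
V = 4.1371 mL

4.1371 mL


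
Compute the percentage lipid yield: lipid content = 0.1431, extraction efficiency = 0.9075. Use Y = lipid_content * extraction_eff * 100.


Y = lipid_content * extraction_eff * 100
= 0.1431 * 0.9075 * 100
= 12.9863%

12.9863%


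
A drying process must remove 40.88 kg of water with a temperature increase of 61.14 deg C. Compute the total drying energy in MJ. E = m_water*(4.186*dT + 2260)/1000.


E = m_water * (4.186 * dT + 2260) / 1000
= 40.88 * (4.186 * 61.14 + 2260) / 1000
= 102.8513 MJ

102.8513 MJ


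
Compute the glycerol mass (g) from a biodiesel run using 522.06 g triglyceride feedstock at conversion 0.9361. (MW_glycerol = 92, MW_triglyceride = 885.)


glycerol = oil * conv * (92/885)
= 522.06 * 0.9361 * 92 / 885
= 50.8027 g

50.8027 g


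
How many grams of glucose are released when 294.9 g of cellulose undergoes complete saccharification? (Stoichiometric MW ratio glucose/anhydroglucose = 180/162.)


glucose = cellulose * 180/162
= 294.9 * 180/162
= 327.6667 g

327.6667 g


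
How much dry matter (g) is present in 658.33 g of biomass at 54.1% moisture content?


Wd = Ww * (1 - MC/100)
= 658.33 * (1 - 54.1/100)
= 302.1735 g

302.1735 g


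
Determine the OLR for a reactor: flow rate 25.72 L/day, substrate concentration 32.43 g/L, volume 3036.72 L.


OLR = Q * S / V
= 25.72 * 32.43 / 3036.72
= 0.2747 g/L/day

0.2747 g/L/day


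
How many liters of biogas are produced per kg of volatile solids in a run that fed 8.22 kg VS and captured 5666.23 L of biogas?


Y = V / VS
= 5666.23 / 8.22
= 689.3224 L/kg VS

689.3224 L/kg VS


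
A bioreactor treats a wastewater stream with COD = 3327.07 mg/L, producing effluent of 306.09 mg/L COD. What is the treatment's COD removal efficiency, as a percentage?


eta = (COD_in - COD_out) / COD_in * 100
= (3327.07 - 306.09) / 3327.07 * 100
= 90.8000%

90.8000%


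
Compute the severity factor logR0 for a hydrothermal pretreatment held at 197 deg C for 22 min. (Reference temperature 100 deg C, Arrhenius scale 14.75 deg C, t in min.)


logR0 = log10(t * exp((T - 100) / 14.75))
= log10(22 * exp((197 - 100) / 14.75))
= 4.1985

4.1985


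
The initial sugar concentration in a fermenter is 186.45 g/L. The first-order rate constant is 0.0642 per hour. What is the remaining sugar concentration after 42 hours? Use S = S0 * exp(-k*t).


S = S0 * exp(-k * t)
S = 186.45 * exp(-0.0642 * 42)
S = 12.5757 g/L

12.5757 g/L


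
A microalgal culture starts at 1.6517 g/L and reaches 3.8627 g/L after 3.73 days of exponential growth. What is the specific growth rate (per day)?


mu = ln(X2/X1) / dt
= ln(3.8627/1.6517) / 3.73
= 0.2278 per day

0.2278 per day


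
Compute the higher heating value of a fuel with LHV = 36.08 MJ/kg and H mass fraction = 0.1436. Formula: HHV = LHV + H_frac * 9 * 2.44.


HHV = LHV + H_frac * 9 * 2.44
= 36.08 + 0.1436 * 9 * 2.44
= 39.2335 MJ/kg

39.2335 MJ/kg


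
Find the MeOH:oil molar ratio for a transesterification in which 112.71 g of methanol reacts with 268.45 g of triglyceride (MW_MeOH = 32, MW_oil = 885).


Molar ratio = n_MeOH / n_oil = (MeOH/32) / (oil/885) = (MeOH * 885) / (32 * oil)
= (112.71 * 885) / (32 * 268.45)
= 11.6116

11.6116


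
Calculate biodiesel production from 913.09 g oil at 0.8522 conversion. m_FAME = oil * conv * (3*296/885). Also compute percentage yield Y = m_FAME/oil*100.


m_FAME = oil * conv * (3 * 296 / 885) = oil * conv * (888/885)
= 913.09 * 0.8522 * 888 / 885
= 780.7730 g
Y = m_FAME / oil * 100 = conv * (888/885) * 100
= 0.8522 * 888 / 885 * 100
= 85.51%

780.7730 g FAME; Y = 85.51%


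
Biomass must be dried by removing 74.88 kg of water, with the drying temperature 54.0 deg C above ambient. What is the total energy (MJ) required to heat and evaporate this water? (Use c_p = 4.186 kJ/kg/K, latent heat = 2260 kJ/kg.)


E = m_water * (4.186 * dT + 2260) / 1000
= 74.88 * (4.186 * 54.0 + 2260) / 1000
= 186.1550 MJ

186.1550 MJ


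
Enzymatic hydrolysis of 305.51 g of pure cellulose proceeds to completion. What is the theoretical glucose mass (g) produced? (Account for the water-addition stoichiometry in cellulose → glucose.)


glucose = cellulose * 180/162
= 305.51 * 180/162
= 339.4556 g

339.4556 g


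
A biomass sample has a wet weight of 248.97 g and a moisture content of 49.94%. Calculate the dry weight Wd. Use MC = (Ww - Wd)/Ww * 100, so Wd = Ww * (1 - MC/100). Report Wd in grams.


Wd = Ww * (1 - MC/100)
= 248.97 * (1 - 49.94/100)
= 124.6344 g

124.6344 g


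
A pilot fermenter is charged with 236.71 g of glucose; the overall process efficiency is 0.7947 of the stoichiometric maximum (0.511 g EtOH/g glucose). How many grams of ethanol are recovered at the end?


Actual ethanol: m = 0.511 * 236.71 * 0.7947
m = 96.1260 g

96.1260 g


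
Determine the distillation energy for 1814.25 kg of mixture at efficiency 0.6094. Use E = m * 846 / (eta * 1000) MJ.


E = m * 846 / (eta * 1000)
= 1814.25 * 846 / (0.6094 * 1000)
= 2518.6339 MJ

2518.6339 MJ


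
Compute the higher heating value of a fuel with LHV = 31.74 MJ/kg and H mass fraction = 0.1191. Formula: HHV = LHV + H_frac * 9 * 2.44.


HHV = LHV + H_frac * 9 * 2.44
= 31.74 + 0.1191 * 9 * 2.44
= 34.3554 MJ/kg

34.3554 MJ/kg


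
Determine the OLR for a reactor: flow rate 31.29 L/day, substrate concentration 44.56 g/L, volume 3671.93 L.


OLR = Q * S / V
= 31.29 * 44.56 / 3671.93
= 0.3797 g/L/day

0.3797 g/L/day


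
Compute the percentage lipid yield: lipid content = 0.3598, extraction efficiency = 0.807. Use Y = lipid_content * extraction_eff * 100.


Y = lipid_content * extraction_eff * 100
= 0.3598 * 0.807 * 100
= 29.0359%

29.0359%


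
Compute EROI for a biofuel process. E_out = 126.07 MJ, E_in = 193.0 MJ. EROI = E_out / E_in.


EROI = E_out / E_in
= 126.07 / 193.0
= 0.6532

0.6532


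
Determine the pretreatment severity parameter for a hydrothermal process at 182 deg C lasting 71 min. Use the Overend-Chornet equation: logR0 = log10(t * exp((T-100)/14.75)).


logR0 = log10(t * exp((T - 100) / 14.75))
= log10(71 * exp((182 - 100) / 14.75))
= 4.2656

4.2656


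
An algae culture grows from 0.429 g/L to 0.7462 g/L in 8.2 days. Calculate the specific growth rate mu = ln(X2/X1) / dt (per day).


mu = ln(X2/X1) / dt
= ln(0.7462/0.429) / 8.2
= 0.0675 per day

0.0675 per day


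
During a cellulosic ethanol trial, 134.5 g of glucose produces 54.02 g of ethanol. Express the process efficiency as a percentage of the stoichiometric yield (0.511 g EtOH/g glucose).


Fermentation efficiency = (actual / (0.511 * glucose)) * 100
= (54.02 / (0.511 * 134.5)) * 100
= 78.5980%

78.5980%


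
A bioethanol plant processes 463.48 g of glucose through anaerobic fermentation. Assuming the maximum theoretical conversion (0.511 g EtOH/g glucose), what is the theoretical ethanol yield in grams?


Theoretical ethanol yield: m_EtOH = 0.511 * m_glucose
m_EtOH = 0.511 * 463.48 = 236.8383 g

236.8383 g


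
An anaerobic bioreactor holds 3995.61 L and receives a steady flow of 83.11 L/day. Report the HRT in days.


HRT = V / Q
= 3995.61 / 83.11
= 48.0762 days

48.0762 days


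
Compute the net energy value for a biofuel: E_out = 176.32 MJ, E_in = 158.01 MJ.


NEV = E_out - E_in
= 176.32 - 158.01
= 18.3100 MJ

18.3100 MJ


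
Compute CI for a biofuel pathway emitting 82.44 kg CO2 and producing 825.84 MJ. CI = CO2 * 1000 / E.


CI = CO2 * 1000 / E
= 82.44 * 1000 / 825.84
= 99.8256 g CO2/MJ

99.8256 g CO2/MJ


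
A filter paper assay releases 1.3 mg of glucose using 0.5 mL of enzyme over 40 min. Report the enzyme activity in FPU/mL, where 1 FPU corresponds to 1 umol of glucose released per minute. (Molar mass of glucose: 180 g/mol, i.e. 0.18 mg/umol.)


Activity = glucose_mg / (0.18 mg/umol * V_mL * t_min)
= 1.3 / (0.18 * 0.5 * 40)
= 0.3611 FPU/mL

0.3611 FPU/mL


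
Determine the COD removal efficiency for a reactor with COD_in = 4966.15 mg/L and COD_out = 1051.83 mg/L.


eta = (COD_in - COD_out) / COD_in * 100
= (4966.15 - 1051.83) / 4966.15 * 100
= 78.8200%

78.8200%


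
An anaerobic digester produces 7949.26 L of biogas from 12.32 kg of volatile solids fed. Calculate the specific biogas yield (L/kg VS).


Y = V / VS
= 7949.26 / 12.32
= 645.2321 L/kg VS

645.2321 L/kg VS


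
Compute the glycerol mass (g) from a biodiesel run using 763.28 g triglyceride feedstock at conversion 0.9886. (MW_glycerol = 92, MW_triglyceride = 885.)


glycerol = oil * conv * (92/885)
= 763.28 * 0.9886 * 92 / 885
= 78.4421 g

78.4421 g


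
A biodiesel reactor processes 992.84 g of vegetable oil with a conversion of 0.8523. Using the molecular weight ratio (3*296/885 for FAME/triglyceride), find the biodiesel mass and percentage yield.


m_FAME = oil * conv * (3 * 296 / 885) = oil * conv * (888/885)
= 992.84 * 0.8523 * 888 / 885
= 849.0660 g
Y = m_FAME / oil * 100 = conv * (888/885) * 100
= 0.8523 * 888 / 885 * 100
= 85.52%

849.0660 g FAME; Y = 85.52%


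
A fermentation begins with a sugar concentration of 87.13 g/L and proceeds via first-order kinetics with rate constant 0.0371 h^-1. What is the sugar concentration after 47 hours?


S = S0 * exp(-k * t)
S = 87.13 * exp(-0.0371 * 47)
S = 15.2366 g/L

15.2366 g/L


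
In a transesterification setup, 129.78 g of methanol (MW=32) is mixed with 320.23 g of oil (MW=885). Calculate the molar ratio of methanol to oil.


Molar ratio = n_MeOH / n_oil = (MeOH/32) / (oil/885) = (MeOH * 885) / (32 * oil)
= (129.78 * 885) / (32 * 320.23)
= 11.2083

11.2083


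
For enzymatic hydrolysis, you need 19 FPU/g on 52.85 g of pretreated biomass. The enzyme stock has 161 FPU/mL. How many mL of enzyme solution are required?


V = dosage * m_sub / activity
V = 19 * 52.85 / 161
V = 6.2370 mL

6.2370 mL


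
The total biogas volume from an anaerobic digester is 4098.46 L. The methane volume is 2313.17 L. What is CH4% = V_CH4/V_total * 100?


CH4% = V_CH4 / V_total * 100
= 2313.17 / 4098.46 * 100
= 56.4400%

56.4400%


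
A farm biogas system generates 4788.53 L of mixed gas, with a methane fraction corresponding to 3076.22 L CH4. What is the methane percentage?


CH4% = V_CH4 / V_total * 100
= 3076.22 / 4788.53 * 100
= 64.2414%

64.2414%


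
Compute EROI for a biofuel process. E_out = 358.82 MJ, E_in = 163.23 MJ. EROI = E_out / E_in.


EROI = E_out / E_in
= 358.82 / 163.23
= 2.1982

2.1982


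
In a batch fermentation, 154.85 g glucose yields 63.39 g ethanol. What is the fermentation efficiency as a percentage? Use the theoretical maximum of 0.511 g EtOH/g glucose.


Fermentation efficiency = (actual / (0.511 * glucose)) * 100
= (63.39 / (0.511 * 154.85)) * 100
= 80.1104%

80.1104%


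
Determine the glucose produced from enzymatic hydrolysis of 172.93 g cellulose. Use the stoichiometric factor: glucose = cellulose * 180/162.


glucose = cellulose * 180/162
= 172.93 * 180/162
= 192.1444 g

192.1444 g


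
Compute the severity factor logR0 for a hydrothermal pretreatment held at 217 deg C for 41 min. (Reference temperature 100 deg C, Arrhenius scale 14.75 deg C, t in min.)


logR0 = log10(t * exp((T - 100) / 14.75))
= log10(41 * exp((217 - 100) / 14.75))
= 5.0577

5.0577


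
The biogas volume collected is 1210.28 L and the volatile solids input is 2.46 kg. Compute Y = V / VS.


Y = V / VS
= 1210.28 / 2.46
= 491.9837 L/kg VS

491.9837 L/kg VS


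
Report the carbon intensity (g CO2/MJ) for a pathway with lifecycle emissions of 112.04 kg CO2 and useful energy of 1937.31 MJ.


CI = CO2 * 1000 / E
= 112.04 * 1000 / 1937.31
= 57.8328 g CO2/MJ

57.8328 g CO2/MJ


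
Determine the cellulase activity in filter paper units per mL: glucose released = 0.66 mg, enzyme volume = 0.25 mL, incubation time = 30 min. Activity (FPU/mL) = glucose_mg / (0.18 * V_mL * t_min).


Activity = glucose_mg / (0.18 mg/umol * V_mL * t_min)
= 0.66 / (0.18 * 0.25 * 30)
= 0.4889 FPU/mL

0.4889 FPU/mL


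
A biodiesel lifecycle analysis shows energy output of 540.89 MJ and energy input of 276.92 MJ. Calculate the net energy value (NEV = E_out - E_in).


NEV = E_out - E_in
= 540.89 - 276.92
= 263.9700 MJ

263.9700 MJ


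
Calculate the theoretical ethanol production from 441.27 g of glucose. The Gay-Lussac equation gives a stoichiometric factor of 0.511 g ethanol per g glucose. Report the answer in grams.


Theoretical ethanol yield: m_EtOH = 0.511 * m_glucose
m_EtOH = 0.511 * 441.27 = 225.4890 g

225.4890 g


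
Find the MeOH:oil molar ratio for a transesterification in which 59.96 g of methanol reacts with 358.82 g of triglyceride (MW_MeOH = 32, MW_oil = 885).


Molar ratio = n_MeOH / n_oil = (MeOH/32) / (oil/885) = (MeOH * 885) / (32 * oil)
= (59.96 * 885) / (32 * 358.82)
= 4.6215

4.6215


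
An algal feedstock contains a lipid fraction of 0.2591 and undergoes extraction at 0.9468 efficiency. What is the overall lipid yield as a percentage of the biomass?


Y = lipid_content * extraction_eff * 100
= 0.2591 * 0.9468 * 100
= 24.5316%

24.5316%


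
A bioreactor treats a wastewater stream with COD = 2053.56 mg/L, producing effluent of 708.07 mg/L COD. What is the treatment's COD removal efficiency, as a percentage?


eta = (COD_in - COD_out) / COD_in * 100
= (2053.56 - 708.07) / 2053.56 * 100
= 65.5199%

65.5199%


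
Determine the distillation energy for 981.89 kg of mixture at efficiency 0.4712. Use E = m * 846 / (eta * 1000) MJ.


E = m * 846 / (eta * 1000)
= 981.89 * 846 / (0.4712 * 1000)
= 1762.9010 MJ

1762.9010 MJ


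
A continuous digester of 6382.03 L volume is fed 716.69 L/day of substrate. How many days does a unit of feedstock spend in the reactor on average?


HRT = V / Q
= 6382.03 / 716.69
= 8.9049 days

8.9049 days


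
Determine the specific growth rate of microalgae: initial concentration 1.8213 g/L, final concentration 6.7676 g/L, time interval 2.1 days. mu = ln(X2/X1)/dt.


mu = ln(X2/X1) / dt
= ln(6.7676/1.8213) / 2.1
= 0.6250 per day

0.6250 per day


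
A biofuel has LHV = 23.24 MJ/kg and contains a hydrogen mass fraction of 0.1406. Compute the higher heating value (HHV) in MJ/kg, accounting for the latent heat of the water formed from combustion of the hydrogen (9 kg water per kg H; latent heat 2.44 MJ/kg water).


HHV = LHV + H_frac * 9 * 2.44
= 23.24 + 0.1406 * 9 * 2.44
= 26.3276 MJ/kg

26.3276 MJ/kg


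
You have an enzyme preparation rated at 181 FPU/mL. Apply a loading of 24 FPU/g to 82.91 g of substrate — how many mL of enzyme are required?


V = dosage * m_sub / activity
V = 24 * 82.91 / 181
V = 10.9936 mL

10.9936 mL


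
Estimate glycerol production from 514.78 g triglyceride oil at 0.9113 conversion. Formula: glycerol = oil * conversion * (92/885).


glycerol = oil * conv * (92/885)
= 514.78 * 0.9113 * 92 / 885
= 48.7672 g

48.7672 g


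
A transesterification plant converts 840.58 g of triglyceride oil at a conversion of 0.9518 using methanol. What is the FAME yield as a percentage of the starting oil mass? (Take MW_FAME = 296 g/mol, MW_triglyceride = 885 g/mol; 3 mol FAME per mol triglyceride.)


m_FAME = oil * conv * (3 * 296 / 885) = oil * conv * (888/885)
= 840.58 * 0.9518 * 888 / 885
= 802.7761 g
Y = m_FAME / oil * 100 = conv * (888/885) * 100
= 0.9518 * 888 / 885 * 100
= 95.50%

95.50%


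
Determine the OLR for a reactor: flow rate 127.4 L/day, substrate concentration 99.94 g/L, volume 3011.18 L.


OLR = Q * S / V
= 127.4 * 99.94 / 3011.18
= 4.2284 g/L/day

4.2284 g/L/day


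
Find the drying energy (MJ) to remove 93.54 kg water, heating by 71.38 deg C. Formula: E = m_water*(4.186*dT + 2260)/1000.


E = m_water * (4.186 * dT + 2260) / 1000
= 93.54 * (4.186 * 71.38 + 2260) / 1000
= 239.3498 MJ

239.3498 MJ


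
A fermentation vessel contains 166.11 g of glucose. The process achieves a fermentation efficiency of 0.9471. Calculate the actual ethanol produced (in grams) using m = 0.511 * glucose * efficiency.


Actual ethanol: m = 0.511 * 166.11 * 0.9471
m = 80.3919 g

80.3919 g


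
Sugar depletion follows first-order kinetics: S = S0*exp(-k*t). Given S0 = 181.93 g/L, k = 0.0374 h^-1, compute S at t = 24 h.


S = S0 * exp(-k * t)
S = 181.93 * exp(-0.0374 * 24)
S = 74.1450 g/L

74.1450 g/L


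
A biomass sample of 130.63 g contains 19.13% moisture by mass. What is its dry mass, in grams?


Wd = Ww * (1 - MC/100)
= 130.63 * (1 - 19.13/100)
= 105.6405 g

105.6405 g


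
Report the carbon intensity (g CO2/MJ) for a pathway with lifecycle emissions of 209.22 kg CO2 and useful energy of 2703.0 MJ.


CI = CO2 * 1000 / E
= 209.22 * 1000 / 2703.0
= 77.4029 g CO2/MJ

77.4029 g CO2/MJ


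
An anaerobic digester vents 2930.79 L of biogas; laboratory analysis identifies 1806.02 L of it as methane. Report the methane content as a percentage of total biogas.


CH4% = V_CH4 / V_total * 100
= 1806.02 / 2930.79 * 100
= 61.6223%

61.6223%


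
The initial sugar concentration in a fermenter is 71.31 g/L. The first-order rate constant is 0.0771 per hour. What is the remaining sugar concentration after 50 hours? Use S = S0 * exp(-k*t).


S = S0 * exp(-k * t)
S = 71.31 * exp(-0.0771 * 50)
S = 1.5099 g/L

1.5099 g/L


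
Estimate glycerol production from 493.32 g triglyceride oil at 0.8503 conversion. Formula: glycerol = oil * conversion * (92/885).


glycerol = oil * conv * (92/885)
= 493.32 * 0.8503 * 92 / 885
= 43.6059 g

43.6059 g


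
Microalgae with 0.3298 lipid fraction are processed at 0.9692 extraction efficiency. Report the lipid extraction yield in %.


Y = lipid_content * extraction_eff * 100
= 0.3298 * 0.9692 * 100
= 31.9642%

31.9642%


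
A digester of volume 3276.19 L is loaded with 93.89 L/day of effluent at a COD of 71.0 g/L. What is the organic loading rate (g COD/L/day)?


OLR = Q * S / V
= 93.89 * 71.0 / 3276.19
= 2.0347 g/L/day

2.0347 g/L/day


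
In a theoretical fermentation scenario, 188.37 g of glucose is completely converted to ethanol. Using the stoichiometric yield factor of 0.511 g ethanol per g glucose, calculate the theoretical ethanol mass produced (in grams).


Theoretical ethanol yield: m_EtOH = 0.511 * m_glucose
m_EtOH = 0.511 * 188.37 = 96.2571 g

96.2571 g


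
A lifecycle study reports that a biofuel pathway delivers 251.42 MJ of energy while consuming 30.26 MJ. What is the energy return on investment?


EROI = E_out / E_in
= 251.42 / 30.26
= 8.3087

8.3087


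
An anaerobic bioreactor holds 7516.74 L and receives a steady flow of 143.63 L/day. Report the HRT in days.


HRT = V / Q
= 7516.74 / 143.63
= 52.3341 days

52.3341 days


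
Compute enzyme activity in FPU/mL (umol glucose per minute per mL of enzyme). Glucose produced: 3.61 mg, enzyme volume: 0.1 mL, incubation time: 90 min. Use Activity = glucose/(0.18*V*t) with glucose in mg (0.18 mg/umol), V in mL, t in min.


Activity = glucose_mg / (0.18 mg/umol * V_mL * t_min)
= 3.61 / (0.18 * 0.1 * 90)
= 2.2284 FPU/mL

2.2284 FPU/mL


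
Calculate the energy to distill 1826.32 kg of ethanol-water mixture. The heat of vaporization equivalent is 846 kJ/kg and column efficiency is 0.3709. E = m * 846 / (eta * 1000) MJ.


E = m * 846 / (eta * 1000)
= 1826.32 * 846 / (0.3709 * 1000)
= 4165.7232 MJ

4165.7232 MJ


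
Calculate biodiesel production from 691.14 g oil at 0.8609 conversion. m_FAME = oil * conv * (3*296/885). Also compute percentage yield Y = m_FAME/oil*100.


m_FAME = oil * conv * (3 * 296 / 885) = oil * conv * (888/885)
= 691.14 * 0.8609 * 888 / 885
= 597.0194 g
Y = m_FAME / oil * 100 = conv * (888/885) * 100
= 0.8609 * 888 / 885 * 100
= 86.38%

597.0194 g FAME; Y = 86.38%


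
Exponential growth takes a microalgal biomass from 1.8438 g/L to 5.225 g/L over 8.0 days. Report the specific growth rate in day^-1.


mu = ln(X2/X1) / dt
= ln(5.225/1.8438) / 8.0
= 0.1302 per day

0.1302 per day


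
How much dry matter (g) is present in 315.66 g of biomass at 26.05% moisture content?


Wd = Ww * (1 - MC/100)
= 315.66 * (1 - 26.05/100)
= 233.4306 g

233.4306 g


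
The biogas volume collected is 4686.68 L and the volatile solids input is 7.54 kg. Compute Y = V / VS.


Y = V / VS
= 4686.68 / 7.54
= 621.5756 L/kg VS

621.5756 L/kg VS


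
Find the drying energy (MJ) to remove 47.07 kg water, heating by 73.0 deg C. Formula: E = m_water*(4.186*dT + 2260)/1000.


E = m_water * (4.186 * dT + 2260) / 1000
= 47.07 * (4.186 * 73.0 + 2260) / 1000
= 120.7618 MJ

120.7618 MJ


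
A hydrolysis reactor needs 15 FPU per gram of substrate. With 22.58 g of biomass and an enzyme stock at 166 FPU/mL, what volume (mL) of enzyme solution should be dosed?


V = dosage * m_sub / activity
V = 15 * 22.58 / 166
V = 2.0404 mL

2.0404 mL


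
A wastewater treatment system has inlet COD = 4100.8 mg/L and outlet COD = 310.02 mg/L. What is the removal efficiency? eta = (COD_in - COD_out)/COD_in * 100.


eta = (COD_in - COD_out) / COD_in * 100
= (4100.8 - 310.02) / 4100.8 * 100
= 92.4400%

92.4400%


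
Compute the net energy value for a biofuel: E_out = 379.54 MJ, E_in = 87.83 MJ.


NEV = E_out - E_in
= 379.54 - 87.83
= 291.7100 MJ

291.7100 MJ


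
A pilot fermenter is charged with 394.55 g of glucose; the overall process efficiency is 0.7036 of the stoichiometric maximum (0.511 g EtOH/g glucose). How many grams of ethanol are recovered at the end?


Actual ethanol: m = 0.511 * 394.55 * 0.7036
m = 141.8563 g

141.8563 g


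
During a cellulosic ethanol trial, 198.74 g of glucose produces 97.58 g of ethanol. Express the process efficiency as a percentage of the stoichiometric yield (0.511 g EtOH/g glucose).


Fermentation efficiency = (actual / (0.511 * glucose)) * 100
= (97.58 / (0.511 * 198.74)) * 100
= 96.0848%

96.0848%


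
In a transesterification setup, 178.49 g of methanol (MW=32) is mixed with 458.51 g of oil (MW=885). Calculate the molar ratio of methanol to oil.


Molar ratio = n_MeOH / n_oil = (MeOH/32) / (oil/885) = (MeOH * 885) / (32 * oil)
= (178.49 * 885) / (32 * 458.51)
= 10.7661

10.7661


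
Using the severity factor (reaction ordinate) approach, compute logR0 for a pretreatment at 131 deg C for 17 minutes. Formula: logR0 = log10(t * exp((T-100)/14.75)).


logR0 = log10(t * exp((T - 100) / 14.75))
= log10(17 * exp((131 - 100) / 14.75))
= 2.1432

2.1432


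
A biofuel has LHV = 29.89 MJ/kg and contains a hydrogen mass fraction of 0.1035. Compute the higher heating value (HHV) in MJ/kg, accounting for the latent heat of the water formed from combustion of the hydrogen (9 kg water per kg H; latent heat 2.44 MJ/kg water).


HHV = LHV + H_frac * 9 * 2.44
= 29.89 + 0.1035 * 9 * 2.44
= 32.1629 MJ/kg

32.1629 MJ/kg


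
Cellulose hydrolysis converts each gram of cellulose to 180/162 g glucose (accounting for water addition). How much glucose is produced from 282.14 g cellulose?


glucose = cellulose * 180/162
= 282.14 * 180/162
= 313.4889 g

313.4889 g


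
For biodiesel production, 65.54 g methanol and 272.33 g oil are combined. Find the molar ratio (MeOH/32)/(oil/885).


Molar ratio = n_MeOH / n_oil = (MeOH/32) / (oil/885) = (MeOH * 885) / (32 * oil)
= (65.54 * 885) / (32 * 272.33)
= 6.6559

6.6559


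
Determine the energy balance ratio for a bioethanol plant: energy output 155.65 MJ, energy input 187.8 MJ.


EROI = E_out / E_in
= 155.65 / 187.8
= 0.8288

0.8288


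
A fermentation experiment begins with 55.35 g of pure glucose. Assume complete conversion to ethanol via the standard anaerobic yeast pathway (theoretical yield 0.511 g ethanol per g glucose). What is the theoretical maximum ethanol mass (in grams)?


Theoretical ethanol yield: m_EtOH = 0.511 * m_glucose
m_EtOH = 0.511 * 55.35 = 28.2839 g

28.2839 g


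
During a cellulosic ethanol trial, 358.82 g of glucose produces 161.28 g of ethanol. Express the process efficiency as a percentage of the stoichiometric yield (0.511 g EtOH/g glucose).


Fermentation efficiency = (actual / (0.511 * glucose)) * 100
= (161.28 / (0.511 * 358.82)) * 100
= 87.9595%

87.9595%


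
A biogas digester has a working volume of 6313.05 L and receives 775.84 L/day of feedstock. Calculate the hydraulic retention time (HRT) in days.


HRT = V / Q
= 6313.05 / 775.84
= 8.1371 days

8.1371 days


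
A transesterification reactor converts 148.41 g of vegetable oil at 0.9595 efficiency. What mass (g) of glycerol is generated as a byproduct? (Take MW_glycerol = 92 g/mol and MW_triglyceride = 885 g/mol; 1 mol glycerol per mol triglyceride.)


glycerol = oil * conv * (92/885)
= 148.41 * 0.9595 * 92 / 885
= 14.8031 g

14.8031 g


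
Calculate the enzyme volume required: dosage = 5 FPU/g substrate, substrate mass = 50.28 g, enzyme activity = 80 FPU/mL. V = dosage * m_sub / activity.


V = dosage * m_sub / activity
V = 5 * 50.28 / 80
V = 3.1425 mL

3.1425 mL


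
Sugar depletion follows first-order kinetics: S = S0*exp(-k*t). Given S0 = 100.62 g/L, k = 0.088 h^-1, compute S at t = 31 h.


S = S0 * exp(-k * t)
S = 100.62 * exp(-0.088 * 31)
S = 6.5755 g/L

6.5755 g/L


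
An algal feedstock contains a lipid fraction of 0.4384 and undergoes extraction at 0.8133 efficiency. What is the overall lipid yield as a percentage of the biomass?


Y = lipid_content * extraction_eff * 100
= 0.4384 * 0.8133 * 100
= 35.6551%

35.6551%


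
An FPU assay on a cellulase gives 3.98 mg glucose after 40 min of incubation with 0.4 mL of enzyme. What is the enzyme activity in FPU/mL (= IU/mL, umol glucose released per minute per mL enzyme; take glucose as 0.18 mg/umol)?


Activity = glucose_mg / (0.18 mg/umol * V_mL * t_min)
= 3.98 / (0.18 * 0.4 * 40)
= 1.3819 FPU/mL

1.3819 FPU/mL


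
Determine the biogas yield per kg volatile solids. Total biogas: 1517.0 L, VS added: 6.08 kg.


Y = V / VS
= 1517.0 / 6.08
= 249.5066 L/kg VS

249.5066 L/kg VS


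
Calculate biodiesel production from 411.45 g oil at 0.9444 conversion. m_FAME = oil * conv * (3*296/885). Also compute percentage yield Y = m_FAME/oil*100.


m_FAME = oil * conv * (3 * 296 / 885) = oil * conv * (888/885)
= 411.45 * 0.9444 * 888 / 885
= 389.8906 g
Y = m_FAME / oil * 100 = conv * (888/885) * 100
= 0.9444 * 888 / 885 * 100
= 94.76%

389.8906 g FAME; Y = 94.76%


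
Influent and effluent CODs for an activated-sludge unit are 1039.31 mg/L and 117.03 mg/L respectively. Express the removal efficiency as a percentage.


eta = (COD_in - COD_out) / COD_in * 100
= (1039.31 - 117.03) / 1039.31 * 100
= 88.7396%

88.7396%


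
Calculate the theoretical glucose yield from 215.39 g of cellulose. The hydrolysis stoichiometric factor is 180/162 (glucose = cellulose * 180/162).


glucose = cellulose * 180/162
= 215.39 * 180/162
= 239.3222 g

239.3222 g


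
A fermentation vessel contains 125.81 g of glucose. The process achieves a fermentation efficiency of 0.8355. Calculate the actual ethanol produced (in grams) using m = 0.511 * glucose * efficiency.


Actual ethanol: m = 0.511 * 125.81 * 0.8355
m = 53.7134 g

53.7134 g


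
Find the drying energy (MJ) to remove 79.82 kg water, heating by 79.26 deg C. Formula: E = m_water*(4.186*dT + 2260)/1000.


E = m_water * (4.186 * dT + 2260) / 1000
= 79.82 * (4.186 * 79.26 + 2260) / 1000
= 206.8761 MJ

206.8761 MJ


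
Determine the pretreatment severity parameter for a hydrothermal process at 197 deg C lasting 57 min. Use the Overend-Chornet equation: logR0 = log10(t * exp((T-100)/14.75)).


logR0 = log10(t * exp((T - 100) / 14.75))
= log10(57 * exp((197 - 100) / 14.75))
= 4.6119

4.6119


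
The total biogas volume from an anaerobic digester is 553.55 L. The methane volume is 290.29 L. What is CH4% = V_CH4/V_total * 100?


CH4% = V_CH4 / V_total * 100
= 290.29 / 553.55 * 100
= 52.4415%

52.4415%


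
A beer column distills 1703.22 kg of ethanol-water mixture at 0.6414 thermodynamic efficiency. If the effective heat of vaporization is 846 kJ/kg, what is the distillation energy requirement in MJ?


E = m * 846 / (eta * 1000)
= 1703.22 * 846 / (0.6414 * 1000)
= 2246.5297 MJ

2246.5297 MJ


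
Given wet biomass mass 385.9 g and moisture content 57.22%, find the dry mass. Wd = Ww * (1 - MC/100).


Wd = Ww * (1 - MC/100)
= 385.9 * (1 - 57.22/100)
= 165.0880 g

165.0880 g


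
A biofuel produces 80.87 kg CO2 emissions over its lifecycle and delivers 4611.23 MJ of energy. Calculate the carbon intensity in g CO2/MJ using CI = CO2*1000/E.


CI = CO2 * 1000 / E
= 80.87 * 1000 / 4611.23
= 17.5376 g CO2/MJ

17.5376 g CO2/MJ


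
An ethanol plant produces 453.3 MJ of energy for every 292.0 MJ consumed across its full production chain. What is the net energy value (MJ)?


NEV = E_out - E_in
= 453.3 - 292.0
= 161.3000 MJ

161.3000 MJ


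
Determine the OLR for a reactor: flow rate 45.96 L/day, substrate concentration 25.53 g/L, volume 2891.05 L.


OLR = Q * S / V
= 45.96 * 25.53 / 2891.05
= 0.4059 g/L/day

0.4059 g/L/day


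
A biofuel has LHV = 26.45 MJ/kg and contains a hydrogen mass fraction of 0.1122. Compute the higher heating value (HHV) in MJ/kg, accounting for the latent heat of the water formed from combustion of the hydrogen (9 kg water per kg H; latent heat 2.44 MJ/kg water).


HHV = LHV + H_frac * 9 * 2.44
= 26.45 + 0.1122 * 9 * 2.44
= 28.9139 MJ/kg

28.9139 MJ/kg


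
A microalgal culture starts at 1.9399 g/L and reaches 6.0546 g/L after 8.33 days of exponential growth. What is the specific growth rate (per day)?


mu = ln(X2/X1) / dt
= ln(6.0546/1.9399) / 8.33
= 0.1366 per day

0.1366 per day


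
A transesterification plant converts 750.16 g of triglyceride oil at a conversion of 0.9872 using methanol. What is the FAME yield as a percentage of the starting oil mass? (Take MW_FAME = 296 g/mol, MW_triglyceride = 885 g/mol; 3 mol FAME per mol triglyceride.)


m_FAME = oil * conv * (3 * 296 / 885) = oil * conv * (888/885)
= 750.16 * 0.9872 * 888 / 885
= 743.0683 g
Y = m_FAME / oil * 100 = conv * (888/885) * 100
= 0.9872 * 888 / 885 * 100
= 99.05%

99.05%


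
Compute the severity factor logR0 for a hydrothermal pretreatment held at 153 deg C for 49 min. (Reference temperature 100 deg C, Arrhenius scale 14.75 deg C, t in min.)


logR0 = log10(t * exp((T - 100) / 14.75))
= log10(49 * exp((153 - 100) / 14.75))
= 3.2507

3.2507


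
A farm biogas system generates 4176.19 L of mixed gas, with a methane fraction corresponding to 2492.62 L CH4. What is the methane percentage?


CH4% = V_CH4 / V_total * 100
= 2492.62 / 4176.19 * 100
= 59.6865%

59.6865%


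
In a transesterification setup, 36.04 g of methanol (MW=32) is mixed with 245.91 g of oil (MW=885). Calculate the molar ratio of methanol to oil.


Molar ratio = n_MeOH / n_oil = (MeOH/32) / (oil/885) = (MeOH * 885) / (32 * oil)
= (36.04 * 885) / (32 * 245.91)
= 4.0532

4.0532


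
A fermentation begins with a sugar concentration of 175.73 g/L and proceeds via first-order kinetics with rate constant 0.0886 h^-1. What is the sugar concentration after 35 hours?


S = S0 * exp(-k * t)
S = 175.73 * exp(-0.0886 * 35)
S = 7.9086 g/L

7.9086 g/L


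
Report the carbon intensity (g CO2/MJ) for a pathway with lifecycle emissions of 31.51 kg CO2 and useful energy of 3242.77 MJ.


CI = CO2 * 1000 / E
= 31.51 * 1000 / 3242.77
= 9.7170 g CO2/MJ

9.7170 g CO2/MJ


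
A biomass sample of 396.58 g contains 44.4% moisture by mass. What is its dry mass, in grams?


Wd = Ww * (1 - MC/100)
= 396.58 * (1 - 44.4/100)
= 220.4985 g

220.4985 g
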